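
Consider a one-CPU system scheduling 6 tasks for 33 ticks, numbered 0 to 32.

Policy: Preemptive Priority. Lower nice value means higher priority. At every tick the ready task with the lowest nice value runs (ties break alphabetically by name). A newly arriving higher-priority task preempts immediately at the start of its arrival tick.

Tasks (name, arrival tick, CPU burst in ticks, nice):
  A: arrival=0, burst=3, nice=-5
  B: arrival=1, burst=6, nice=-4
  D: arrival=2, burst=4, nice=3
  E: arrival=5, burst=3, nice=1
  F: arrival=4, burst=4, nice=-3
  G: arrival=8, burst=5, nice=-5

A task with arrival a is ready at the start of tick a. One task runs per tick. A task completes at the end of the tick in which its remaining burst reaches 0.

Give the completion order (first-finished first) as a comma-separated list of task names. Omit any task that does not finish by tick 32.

completion order = A, G, B, F, E, D

t=0: ready={A} → run A
t=1: ready={A,B} → run A
t=2: ready={A,B,D} → run A
t=3: ready={B,D} → run B
t=4: ready={B,D,F} → run B
t=5: ready={B,D,E,F} → run B
t=6: ready={B,D,E,F} → run B
t=7: ready={B,D,E,F} → run B
t=8: ready={B,D,E,F,G} → run G
t=9: ready={B,D,E,F,G} → run G
t=10: ready={B,D,E,F,G} → run G
t=11: ready={B,D,E,F,G} → run G
t=12: ready={B,D,E,F,G} → run G
t=13: ready={B,D,E,F} → run B
t=14: ready={D,E,F} → run F
t=15: ready={D,E,F} → run F
t=16: ready={D,E,F} → run F
t=17: ready={D,E,F} → run F
t=18: ready={D,E} → run E
t=19: ready={D,E} → run E
t=20: ready={D,E} → run E
t=21: ready={D} → run D
t=22: ready={D} → run D
t=23: ready={D} → run D
t=24: ready={D} → run D
t=25: (idle)
t=26: (idle)
t=27: (idle)
t=28: (idle)
t=29: (idle)
t=30: (idle)
t=31: (idle)
t=32: (idle)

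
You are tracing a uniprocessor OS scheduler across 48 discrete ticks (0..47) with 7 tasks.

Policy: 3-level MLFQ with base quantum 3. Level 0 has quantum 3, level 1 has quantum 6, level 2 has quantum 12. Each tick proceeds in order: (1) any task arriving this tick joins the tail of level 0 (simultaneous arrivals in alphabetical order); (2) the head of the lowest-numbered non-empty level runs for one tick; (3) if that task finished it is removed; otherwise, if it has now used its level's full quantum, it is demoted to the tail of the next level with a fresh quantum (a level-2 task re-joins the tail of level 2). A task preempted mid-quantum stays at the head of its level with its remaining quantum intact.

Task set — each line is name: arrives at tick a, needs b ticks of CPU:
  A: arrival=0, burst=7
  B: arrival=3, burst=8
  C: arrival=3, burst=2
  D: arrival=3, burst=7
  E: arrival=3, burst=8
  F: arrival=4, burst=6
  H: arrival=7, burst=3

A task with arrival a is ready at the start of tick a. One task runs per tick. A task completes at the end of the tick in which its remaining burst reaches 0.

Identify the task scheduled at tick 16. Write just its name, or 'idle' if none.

running at tick 16 = F

t=0: L0/L1/L2 = A/-/- → run A
t=1: L0/L1/L2 = A/-/- → run A
t=2: L0/L1/L2 = A/-/- → run A
t=3: L0/L1/L2 = BCDE/A/- → run B
t=4: L0/L1/L2 = BCDEF/A/- → run B
t=5: L0/L1/L2 = BCDEF/A/- → run B
t=6: L0/L1/L2 = CDEF/AB/- → run C
t=7: L0/L1/L2 = CDEFH/AB/- → run C
t=8: L0/L1/L2 = DEFH/AB/- → run D
t=9: L0/L1/L2 = DEFH/AB/- → run D
t=10: L0/L1/L2 = DEFH/AB/- → run D
t=11: L0/L1/L2 = EFH/ABD/- → run E
t=12: L0/L1/L2 = EFH/ABD/- → run E
t=13: L0/L1/L2 = EFH/ABD/- → run E
t=14: L0/L1/L2 = FH/ABDE/- → run F
t=15: L0/L1/L2 = FH/ABDE/- → run F
t=16: L0/L1/L2 = FH/ABDE/- → run F
t=17: L0/L1/L2 = H/ABDEF/- → run H
t=18: L0/L1/L2 = H/ABDEF/- → run H
t=19: L0/L1/L2 = H/ABDEF/- → run H
t=20: L0/L1/L2 = -/ABDEF/- → run A
t=21: L0/L1/L2 = -/ABDEF/- → run A
t=22: L0/L1/L2 = -/ABDEF/- → run A
t=23: L0/L1/L2 = -/ABDEF/- → run A
t=24: L0/L1/L2 = -/BDEF/- → run B
t=25: L0/L1/L2 = -/BDEF/- → run B
t=26: L0/L1/L2 = -/BDEF/- → run B
t=27: L0/L1/L2 = -/BDEF/- → run B
t=28: L0/L1/L2 = -/BDEF/- → run B
t=29: L0/L1/L2 = -/DEF/- → run D
t=30: L0/L1/L2 = -/DEF/- → run D
t=31: L0/L1/L2 = -/DEF/- → run D
t=32: L0/L1/L2 = -/DEF/- → run D
t=33: L0/L1/L2 = -/EF/- → run E
t=34: L0/L1/L2 = -/EF/- → run E
t=35: L0/L1/L2 = -/EF/- → run E
t=36: L0/L1/L2 = -/EF/- → run E
t=37: L0/L1/L2 = -/EF/- → run E
t=38: L0/L1/L2 = -/F/- → run F
t=39: L0/L1/L2 = -/F/- → run F
t=40: L0/L1/L2 = -/F/- → run F
t=41: (idle)
t=42: (idle)
t=43: (idle)
t=44: (idle)
t=45: (idle)
t=46: (idle)
t=47: (idle)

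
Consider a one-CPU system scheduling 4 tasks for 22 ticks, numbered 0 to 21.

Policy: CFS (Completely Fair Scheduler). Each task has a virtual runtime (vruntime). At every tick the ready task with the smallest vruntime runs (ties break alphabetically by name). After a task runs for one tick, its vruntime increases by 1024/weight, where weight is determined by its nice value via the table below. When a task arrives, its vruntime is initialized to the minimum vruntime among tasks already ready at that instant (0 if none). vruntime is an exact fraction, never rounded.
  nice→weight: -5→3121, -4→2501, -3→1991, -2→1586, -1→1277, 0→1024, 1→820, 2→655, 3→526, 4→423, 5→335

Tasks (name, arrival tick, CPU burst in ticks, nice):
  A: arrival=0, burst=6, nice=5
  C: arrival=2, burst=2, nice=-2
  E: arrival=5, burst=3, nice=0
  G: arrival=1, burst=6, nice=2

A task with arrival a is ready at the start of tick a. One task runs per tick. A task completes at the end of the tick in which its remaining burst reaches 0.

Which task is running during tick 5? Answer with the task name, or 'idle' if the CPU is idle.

t=0: vr[A=0] → run A
t=1: vr[A=1024/335 G=1024/335] → run A
t=2: vr[A=2048/335 C=1024/335 G=1024/335] → run C
t=3: vr[A=2048/335 C=983552/265655 G=1024/335] → run G
t=4: vr[A=2048/335 C=983552/265655 G=202752/43885] → run C
t=5: vr[A=2048/335 E=202752/43885 G=202752/43885] → run E
t=6: vr[A=2048/335 E=246637/43885 G=202752/43885] → run G
t=7: vr[A=2048/335 E=246637/43885 G=54272/8777] → run E
t=8: vr[A=2048/335 E=290522/43885 G=54272/8777] → run A
t=9: vr[A=3072/335 E=290522/43885 G=54272/8777] → run G
t=10: vr[A=3072/335 E=290522/43885 G=339968/43885] → run E
t=11: vr[A=3072/335 G=339968/43885] → run G
t=12: vr[A=3072/335 G=408576/43885] → run A
t=13: vr[A=4096/335 G=408576/43885] → run G
t=14: vr[A=4096/335 G=477184/43885] → run G
t=15: vr[A=4096/335] → run A
t=16: vr[A=1024/67] → run A
t=17: (idle)
t=18: (idle)
t=19: (idle)
t=20: (idle)
t=21: (idle)

running at tick 5 = E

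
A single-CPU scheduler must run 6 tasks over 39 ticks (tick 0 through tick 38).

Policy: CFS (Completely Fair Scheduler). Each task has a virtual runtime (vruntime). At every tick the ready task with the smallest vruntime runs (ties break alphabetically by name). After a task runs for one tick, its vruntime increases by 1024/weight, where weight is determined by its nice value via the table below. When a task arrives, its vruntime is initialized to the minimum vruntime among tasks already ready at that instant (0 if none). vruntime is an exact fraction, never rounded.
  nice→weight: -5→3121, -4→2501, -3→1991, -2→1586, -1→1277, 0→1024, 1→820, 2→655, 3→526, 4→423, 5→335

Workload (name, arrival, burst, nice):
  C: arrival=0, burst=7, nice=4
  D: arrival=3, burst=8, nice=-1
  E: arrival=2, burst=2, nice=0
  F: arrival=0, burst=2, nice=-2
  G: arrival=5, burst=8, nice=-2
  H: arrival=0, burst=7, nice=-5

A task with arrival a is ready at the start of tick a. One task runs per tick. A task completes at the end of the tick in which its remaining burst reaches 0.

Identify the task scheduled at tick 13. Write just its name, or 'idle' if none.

t=0: vr[C=0 F=0 H=0] → run C
t=1: vr[C=1024/423 F=0 H=0] → run F
t=2: vr[C=1024/423 E=0 F=512/793 H=0] → run E
t=3: vr[C=1024/423 D=0 E=1 F=512/793 H=0] → run D
t=4: vr[C=1024/423 D=1024/1277 E=1 F=512/793 H=0] → run H
t=5: vr[C=1024/423 D=1024/1277 E=1 F=512/793 G=1024/3121 H=1024/3121] → run G
t=6: vr[C=1024/423 D=1024/1277 E=1 F=512/793 G=2409984/2474953 H=1024/3121] → run H
t=7: vr[C=1024/423 D=1024/1277 E=1 F=512/793 G=2409984/2474953 H=2048/3121] → run F
t=8: vr[C=1024/423 D=1024/1277 E=1 G=2409984/2474953 H=2048/3121] → run H
t=9: vr[C=1024/423 D=1024/1277 E=1 G=2409984/2474953 H=3072/3121] → run D
t=10: vr[C=1024/423 D=2048/1277 E=1 G=2409984/2474953 H=3072/3121] → run G
t=11: vr[C=1024/423 D=2048/1277 E=1 G=4007936/2474953 H=3072/3121] → run H
t=12: vr[C=1024/423 D=2048/1277 E=1 G=4007936/2474953 H=4096/3121] → run E
t=13: vr[C=1024/423 D=2048/1277 G=4007936/2474953 H=4096/3121] → run H
t=14: vr[C=1024/423 D=2048/1277 G=4007936/2474953 H=5120/3121] → run D
t=15: vr[C=1024/423 D=3072/1277 G=4007936/2474953 H=5120/3121] → run G
t=16: vr[C=1024/423 D=3072/1277 G=5605888/2474953 H=5120/3121] → run H
t=17: vr[C=1024/423 D=3072/1277 G=5605888/2474953 H=6144/3121] → run H
t=18: vr[C=1024/423 D=3072/1277 G=5605888/2474953] → run G
t=19: vr[C=1024/423 D=3072/1277 G=7203840/2474953] → run D
t=20: vr[C=1024/423 D=4096/1277 G=7203840/2474953] → run C
t=21: vr[C=2048/423 D=4096/1277 G=7203840/2474953] → run G
t=22: vr[C=2048/423 D=4096/1277 G=8801792/2474953] → run D
t=23: vr[C=2048/423 D=5120/1277 G=8801792/2474953] → run G
t=24: vr[C=2048/423 D=5120/1277 G=10399744/2474953] → run D
t=25: vr[C=2048/423 D=6144/1277 G=10399744/2474953] → run G
t=26: vr[C=2048/423 D=6144/1277 G=11997696/2474953] → run D
t=27: vr[C=2048/423 D=7168/1277 G=11997696/2474953] → run C
t=28: vr[C=1024/141 D=7168/1277 G=11997696/2474953] → run G
t=29: vr[C=1024/141 D=7168/1277] → run D
t=30: vr[C=1024/141] → run C
t=31: vr[C=4096/423] → run C
t=32: vr[C=5120/423] → run C
t=33: vr[C=2048/141] → run C
t=34: (idle)
t=35: (idle)
t=36: (idle)
t=37: (idle)
t=38: (idle)

running at tick 13 = H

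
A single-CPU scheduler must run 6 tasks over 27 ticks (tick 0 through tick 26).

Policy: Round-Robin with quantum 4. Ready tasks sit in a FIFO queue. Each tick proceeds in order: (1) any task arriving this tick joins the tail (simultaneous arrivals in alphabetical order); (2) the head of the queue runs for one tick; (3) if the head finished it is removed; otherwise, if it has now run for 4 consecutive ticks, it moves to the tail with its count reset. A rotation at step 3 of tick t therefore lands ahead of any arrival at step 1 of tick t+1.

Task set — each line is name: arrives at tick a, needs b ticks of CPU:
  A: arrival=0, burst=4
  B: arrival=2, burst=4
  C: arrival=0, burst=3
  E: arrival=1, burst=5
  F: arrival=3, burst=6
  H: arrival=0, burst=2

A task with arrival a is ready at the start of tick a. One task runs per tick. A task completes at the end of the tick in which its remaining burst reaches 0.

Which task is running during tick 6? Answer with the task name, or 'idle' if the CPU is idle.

t=0: queue=[A,C,H] q_used=0 → run A
t=1: queue=[A,C,H,E] q_used=1 → run A
t=2: queue=[A,C,H,E,B] q_used=2 → run A
t=3: queue=[A,C,H,E,B,F] q_used=3 → run A
t=4: queue=[C,H,E,B,F] q_used=0 → run C
t=5: queue=[C,H,E,B,F] q_used=1 → run C
t=6: queue=[C,H,E,B,F] q_used=2 → run C
t=7: queue=[H,E,B,F] q_used=0 → run H
t=8: queue=[H,E,B,F] q_used=1 → run H
t=9: queue=[E,B,F] q_used=0 → run E
t=10: queue=[E,B,F] q_used=1 → run E
t=11: queue=[E,B,F] q_used=2 → run E
t=12: queue=[E,B,F] q_used=3 → run E
t=13: queue=[B,F,E] q_used=0 → run B
t=14: queue=[B,F,E] q_used=1 → run B
t=15: queue=[B,F,E] q_used=2 → run B
t=16: queue=[B,F,E] q_used=3 → run B
t=17: queue=[F,E] q_used=0 → run F
t=18: queue=[F,E] q_used=1 → run F
t=19: queue=[F,E] q_used=2 → run F
t=20: queue=[F,E] q_used=3 → run F
t=21: queue=[E,F] q_used=0 → run E
t=22: queue=[F] q_used=0 → run F
t=23: queue=[F] q_used=1 → run F
t=24: (idle)
t=25: (idle)
t=26: (idle)

running at tick 6 = C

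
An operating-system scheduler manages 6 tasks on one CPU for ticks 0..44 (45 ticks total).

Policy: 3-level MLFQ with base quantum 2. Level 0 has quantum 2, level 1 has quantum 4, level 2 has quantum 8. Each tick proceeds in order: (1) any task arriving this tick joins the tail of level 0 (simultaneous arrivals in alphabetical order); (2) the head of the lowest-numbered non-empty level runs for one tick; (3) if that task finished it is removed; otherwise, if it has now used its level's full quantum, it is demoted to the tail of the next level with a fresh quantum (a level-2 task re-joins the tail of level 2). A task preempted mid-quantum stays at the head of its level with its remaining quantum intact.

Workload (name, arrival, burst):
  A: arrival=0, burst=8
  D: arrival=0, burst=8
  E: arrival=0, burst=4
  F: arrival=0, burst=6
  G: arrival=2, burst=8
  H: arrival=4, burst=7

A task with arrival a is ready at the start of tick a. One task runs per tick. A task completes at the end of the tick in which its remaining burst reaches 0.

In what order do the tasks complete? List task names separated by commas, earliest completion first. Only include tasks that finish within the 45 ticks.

completion order = E, F, A, D, G, H

t=0: L0/L1/L2 = ADEF/-/- → run A
t=1: L0/L1/L2 = ADEF/-/- → run A
t=2: L0/L1/L2 = DEFG/A/- → run D
t=3: L0/L1/L2 = DEFG/A/- → run D
t=4: L0/L1/L2 = EFGH/AD/- → run E
t=5: L0/L1/L2 = EFGH/AD/- → run E
t=6: L0/L1/L2 = FGH/ADE/- → run F
t=7: L0/L1/L2 = FGH/ADE/- → run F
t=8: L0/L1/L2 = GH/ADEF/- → run G
t=9: L0/L1/L2 = GH/ADEF/- → run G
t=10: L0/L1/L2 = H/ADEFG/- → run H
t=11: L0/L1/L2 = H/ADEFG/- → run H
t=12: L0/L1/L2 = -/ADEFGH/- → run A
t=13: L0/L1/L2 = -/ADEFGH/- → run A
t=14: L0/L1/L2 = -/ADEFGH/- → run A
t=15: L0/L1/L2 = -/ADEFGH/- → run A
t=16: L0/L1/L2 = -/DEFGH/A → run D
t=17: L0/L1/L2 = -/DEFGH/A → run D
t=18: L0/L1/L2 = -/DEFGH/A → run D
t=19: L0/L1/L2 = -/DEFGH/A → run D
t=20: L0/L1/L2 = -/EFGH/AD → run E
t=21: L0/L1/L2 = -/EFGH/AD → run E
t=22: L0/L1/L2 = -/FGH/AD → run F
t=23: L0/L1/L2 = -/FGH/AD → run F
t=24: L0/L1/L2 = -/FGH/AD → run F
t=25: L0/L1/L2 = -/FGH/AD → run F
t=26: L0/L1/L2 = -/GH/AD → run G
t=27: L0/L1/L2 = -/GH/AD → run G
t=28: L0/L1/L2 = -/GH/AD → run G
t=29: L0/L1/L2 = -/GH/AD → run G
t=30: L0/L1/L2 = -/H/ADG → run H
t=31: L0/L1/L2 = -/H/ADG → run H
t=32: L0/L1/L2 = -/H/ADG → run H
t=33: L0/L1/L2 = -/H/ADG → run H
t=34: L0/L1/L2 = -/-/ADGH → run A
t=35: L0/L1/L2 = -/-/ADGH → run A
t=36: L0/L1/L2 = -/-/DGH → run D
t=37: L0/L1/L2 = -/-/DGH → run D
t=38: L0/L1/L2 = -/-/GH → run G
t=39: L0/L1/L2 = -/-/GH → run G
t=40: L0/L1/L2 = -/-/H → run H
t=41: (idle)
t=42: (idle)
t=43: (idle)
t=44: (idle)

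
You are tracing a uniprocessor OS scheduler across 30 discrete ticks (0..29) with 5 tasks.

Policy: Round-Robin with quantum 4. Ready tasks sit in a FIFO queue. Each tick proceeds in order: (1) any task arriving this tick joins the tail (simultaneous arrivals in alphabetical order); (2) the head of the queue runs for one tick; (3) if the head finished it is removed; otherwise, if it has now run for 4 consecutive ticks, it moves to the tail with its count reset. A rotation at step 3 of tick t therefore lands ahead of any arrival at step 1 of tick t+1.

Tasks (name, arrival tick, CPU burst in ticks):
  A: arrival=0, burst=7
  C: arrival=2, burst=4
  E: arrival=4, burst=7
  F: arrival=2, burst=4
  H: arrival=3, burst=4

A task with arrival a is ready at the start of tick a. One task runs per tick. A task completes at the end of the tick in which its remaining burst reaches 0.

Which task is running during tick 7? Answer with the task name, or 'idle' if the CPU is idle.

t=0: queue=[A] q_used=0 → run A
t=1: queue=[A] q_used=1 → run A
t=2: queue=[A,C,F] q_used=2 → run A
t=3: queue=[A,C,F,H] q_used=3 → run A
t=4: queue=[C,F,H,A,E] q_used=0 → run C
t=5: queue=[C,F,H,A,E] q_used=1 → run C
t=6: queue=[C,F,H,A,E] q_used=2 → run C
t=7: queue=[C,F,H,A,E] q_used=3 → run C
t=8: queue=[F,H,A,E] q_used=0 → run F
t=9: queue=[F,H,A,E] q_used=1 → run F
t=10: queue=[F,H,A,E] q_used=2 → run F
t=11: queue=[F,H,A,E] q_used=3 → run F
t=12: queue=[H,A,E] q_used=0 → run H
t=13: queue=[H,A,E] q_used=1 → run H
t=14: queue=[H,A,E] q_used=2 → run H
t=15: queue=[H,A,E] q_used=3 → run H
t=16: queue=[A,E] q_used=0 → run A
t=17: queue=[A,E] q_used=1 → run A
t=18: queue=[A,E] q_used=2 → run A
t=19: queue=[E] q_used=0 → run E
t=20: queue=[E] q_used=1 → run E
t=21: queue=[E] q_used=2 → run E
t=22: queue=[E] q_used=3 → run E
t=23: queue=[E] q_used=0 → run E
t=24: queue=[E] q_used=1 → run E
t=25: queue=[E] q_used=2 → run E
t=26: (idle)
t=27: (idle)
t=28: (idle)
t=29: (idle)

running at tick 7 = C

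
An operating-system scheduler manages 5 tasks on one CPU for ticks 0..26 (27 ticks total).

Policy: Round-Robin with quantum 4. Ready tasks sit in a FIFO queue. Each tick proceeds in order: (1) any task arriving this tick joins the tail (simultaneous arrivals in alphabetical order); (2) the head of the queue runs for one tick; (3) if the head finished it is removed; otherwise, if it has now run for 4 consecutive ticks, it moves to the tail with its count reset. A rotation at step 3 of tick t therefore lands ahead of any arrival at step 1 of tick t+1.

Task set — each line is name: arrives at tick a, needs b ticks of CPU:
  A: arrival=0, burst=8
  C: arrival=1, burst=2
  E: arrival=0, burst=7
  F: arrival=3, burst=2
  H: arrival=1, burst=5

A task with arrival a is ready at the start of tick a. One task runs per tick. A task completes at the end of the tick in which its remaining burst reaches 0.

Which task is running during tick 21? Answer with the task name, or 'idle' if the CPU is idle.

t=0: queue=[A,E] q_used=0 → run A
t=1: queue=[A,E,C,H] q_used=1 → run A
t=2: queue=[A,E,C,H] q_used=2 → run A
t=3: queue=[A,E,C,H,F] q_used=3 → run A
t=4: queue=[E,C,H,F,A] q_used=0 → run E
t=5: queue=[E,C,H,F,A] q_used=1 → run E
t=6: queue=[E,C,H,F,A] q_used=2 → run E
t=7: queue=[E,C,H,F,A] q_used=3 → run E
t=8: queue=[C,H,F,A,E] q_used=0 → run C
t=9: queue=[C,H,F,A,E] q_used=1 → run C
t=10: queue=[H,F,A,E] q_used=0 → run H
t=11: queue=[H,F,A,E] q_used=1 → run H
t=12: queue=[H,F,A,E] q_used=2 → run H
t=13: queue=[H,F,A,E] q_used=3 → run H
t=14: queue=[F,A,E,H] q_used=0 → run F
t=15: queue=[F,A,E,H] q_used=1 → run F
t=16: queue=[A,E,H] q_used=0 → run A
t=17: queue=[A,E,H] q_used=1 → run A
t=18: queue=[A,E,H] q_used=2 → run A
t=19: queue=[A,E,H] q_used=3 → run A
t=20: queue=[E,H] q_used=0 → run E
t=21: queue=[E,H] q_used=1 → run E
t=22: queue=[E,H] q_used=2 → run E
t=23: queue=[H] q_used=0 → run H
t=24: (idle)
t=25: (idle)
t=26: (idle)

running at tick 21 = E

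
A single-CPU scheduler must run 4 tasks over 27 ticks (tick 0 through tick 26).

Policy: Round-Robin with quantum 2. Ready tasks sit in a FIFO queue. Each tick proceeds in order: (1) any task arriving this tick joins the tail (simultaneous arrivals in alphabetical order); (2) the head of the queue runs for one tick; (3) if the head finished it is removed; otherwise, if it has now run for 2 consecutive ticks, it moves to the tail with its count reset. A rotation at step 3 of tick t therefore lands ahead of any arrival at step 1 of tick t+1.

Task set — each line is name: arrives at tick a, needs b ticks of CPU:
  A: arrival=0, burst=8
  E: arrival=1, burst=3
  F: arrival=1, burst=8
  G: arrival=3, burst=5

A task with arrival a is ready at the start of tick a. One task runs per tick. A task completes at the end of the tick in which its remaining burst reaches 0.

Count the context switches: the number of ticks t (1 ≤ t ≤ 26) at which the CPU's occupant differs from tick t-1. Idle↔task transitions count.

t=0: queue=[A] q_used=0 → run A
t=1: queue=[A,E,F] q_used=1 → run A
t=2: queue=[E,F,A] q_used=0 → run E
t=3: queue=[E,F,A,G] q_used=1 → run E
t=4: queue=[F,A,G,E] q_used=0 → run F
t=5: queue=[F,A,G,E] q_used=1 → run F
t=6: queue=[A,G,E,F] q_used=0 → run A
t=7: queue=[A,G,E,F] q_used=1 → run A
t=8: queue=[G,E,F,A] q_used=0 → run G
t=9: queue=[G,E,F,A] q_used=1 → run G
t=10: queue=[E,F,A,G] q_used=0 → run E
t=11: queue=[F,A,G] q_used=0 → run F
t=12: queue=[F,A,G] q_used=1 → run F
t=13: queue=[A,G,F] q_used=0 → run A
t=14: queue=[A,G,F] q_used=1 → run A
t=15: queue=[G,F,A] q_used=0 → run G
t=16: queue=[G,F,A] q_used=1 → run G
t=17: queue=[F,A,G] q_used=0 → run F
t=18: queue=[F,A,G] q_used=1 → run F
t=19: queue=[A,G,F] q_used=0 → run A
t=20: queue=[A,G,F] q_used=1 → run A
t=21: queue=[G,F] q_used=0 → run G
t=22: queue=[F] q_used=0 → run F
t=23: queue=[F] q_used=1 → run F
t=24: (idle)
t=25: (idle)
t=26: (idle)

context switches = 13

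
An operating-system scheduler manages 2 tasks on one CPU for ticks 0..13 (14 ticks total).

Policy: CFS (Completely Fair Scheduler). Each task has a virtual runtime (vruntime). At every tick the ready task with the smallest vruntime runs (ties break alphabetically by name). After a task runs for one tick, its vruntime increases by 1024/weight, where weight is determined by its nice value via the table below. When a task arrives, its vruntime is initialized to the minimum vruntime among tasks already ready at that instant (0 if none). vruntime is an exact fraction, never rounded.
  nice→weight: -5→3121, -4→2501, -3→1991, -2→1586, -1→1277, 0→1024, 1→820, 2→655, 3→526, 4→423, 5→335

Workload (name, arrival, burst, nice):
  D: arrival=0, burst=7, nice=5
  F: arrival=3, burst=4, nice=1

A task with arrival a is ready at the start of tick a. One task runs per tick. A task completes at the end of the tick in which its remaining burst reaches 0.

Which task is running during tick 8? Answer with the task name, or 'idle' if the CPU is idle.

t=0: vr[D=0] → run D
t=1: vr[D=1024/335] → run D
t=2: vr[D=2048/335] → run D
t=3: vr[D=3072/335 F=3072/335] → run D
t=4: vr[D=4096/335 F=3072/335] → run F
t=5: vr[D=4096/335 F=143104/13735] → run F
t=6: vr[D=4096/335 F=160256/13735] → run F
t=7: vr[D=4096/335 F=177408/13735] → run D
t=8: vr[D=1024/67 F=177408/13735] → run F
t=9: vr[D=1024/67] → run D
t=10: vr[D=6144/335] → run D
t=11: (idle)
t=12: (idle)
t=13: (idle)

running at tick 8 = F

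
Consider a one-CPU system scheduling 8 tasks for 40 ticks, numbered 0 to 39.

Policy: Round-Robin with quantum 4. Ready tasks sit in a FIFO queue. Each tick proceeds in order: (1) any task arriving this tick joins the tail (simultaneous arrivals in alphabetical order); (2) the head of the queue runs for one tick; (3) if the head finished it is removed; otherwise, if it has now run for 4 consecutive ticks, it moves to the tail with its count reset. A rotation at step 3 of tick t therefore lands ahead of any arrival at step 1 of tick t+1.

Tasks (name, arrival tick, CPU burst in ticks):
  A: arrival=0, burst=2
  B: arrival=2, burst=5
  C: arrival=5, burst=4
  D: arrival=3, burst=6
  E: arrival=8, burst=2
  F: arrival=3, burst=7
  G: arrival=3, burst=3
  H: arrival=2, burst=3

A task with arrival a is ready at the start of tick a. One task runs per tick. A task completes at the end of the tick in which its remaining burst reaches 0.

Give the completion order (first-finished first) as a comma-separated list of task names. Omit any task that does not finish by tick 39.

completion order = A, H, G, C, B, E, D, F

t=0: queue=[A] q_used=0 → run A
t=1: queue=[A] q_used=1 → run A
t=2: queue=[B,H] q_used=0 → run B
t=3: queue=[B,H,D,F,G] q_used=1 → run B
t=4: queue=[B,H,D,F,G] q_used=2 → run B
t=5: queue=[B,H,D,F,G,C] q_used=3 → run B
t=6: queue=[H,D,F,G,C,B] q_used=0 → run H
t=7: queue=[H,D,F,G,C,B] q_used=1 → run H
t=8: queue=[H,D,F,G,C,B,E] q_used=2 → run H
t=9: queue=[D,F,G,C,B,E] q_used=0 → run D
t=10: queue=[D,F,G,C,B,E] q_used=1 → run D
t=11: queue=[D,F,G,C,B,E] q_used=2 → run D
t=12: queue=[D,F,G,C,B,E] q_used=3 → run D
t=13: queue=[F,G,C,B,E,D] q_used=0 → run F
t=14: queue=[F,G,C,B,E,D] q_used=1 → run F
t=15: queue=[F,G,C,B,E,D] q_used=2 → run F
t=16: queue=[F,G,C,B,E,D] q_used=3 → run F
t=17: queue=[G,C,B,E,D,F] q_used=0 → run G
t=18: queue=[G,C,B,E,D,F] q_used=1 → run G
t=19: queue=[G,C,B,E,D,F] q_used=2 → run G
t=20: queue=[C,B,E,D,F] q_used=0 → run C
t=21: queue=[C,B,E,D,F] q_used=1 → run C
t=22: queue=[C,B,E,D,F] q_used=2 → run C
t=23: queue=[C,B,E,D,F] q_used=3 → run C
t=24: queue=[B,E,D,F] q_used=0 → run B
t=25: queue=[E,D,F] q_used=0 → run E
t=26: queue=[E,D,F] q_used=1 → run E
t=27: queue=[D,F] q_used=0 → run D
t=28: queue=[D,F] q_used=1 → run D
t=29: queue=[F] q_used=0 → run F
t=30: queue=[F] q_used=1 → run F
t=31: queue=[F] q_used=2 → run F
t=32: (idle)
t=33: (idle)
t=34: (idle)
t=35: (idle)
t=36: (idle)
t=37: (idle)
t=38: (idle)
t=39: (idle)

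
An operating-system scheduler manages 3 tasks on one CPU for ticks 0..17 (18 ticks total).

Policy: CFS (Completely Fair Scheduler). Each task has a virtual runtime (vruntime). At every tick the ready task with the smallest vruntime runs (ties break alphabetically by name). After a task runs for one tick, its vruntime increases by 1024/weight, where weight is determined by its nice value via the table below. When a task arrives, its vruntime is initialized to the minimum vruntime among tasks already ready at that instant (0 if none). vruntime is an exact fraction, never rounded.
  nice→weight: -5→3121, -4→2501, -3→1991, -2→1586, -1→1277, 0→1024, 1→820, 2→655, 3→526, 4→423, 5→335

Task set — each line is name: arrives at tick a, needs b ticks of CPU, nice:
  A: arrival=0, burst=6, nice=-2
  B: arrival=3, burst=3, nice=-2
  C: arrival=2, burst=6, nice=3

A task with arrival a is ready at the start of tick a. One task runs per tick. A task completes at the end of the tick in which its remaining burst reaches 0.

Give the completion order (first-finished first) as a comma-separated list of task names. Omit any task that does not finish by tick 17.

completion order = B, A, C

t=0: vr[A=0] → run A
t=1: vr[A=512/793] → run A
t=2: vr[A=1024/793 C=1024/793] → run A
t=3: vr[A=1536/793 B=1024/793 C=1024/793] → run B
t=4: vr[A=1536/793 B=1536/793 C=1024/793] → run C
t=5: vr[A=1536/793 B=1536/793 C=675328/208559] → run A
t=6: vr[A=2048/793 B=1536/793 C=675328/208559] → run B
t=7: vr[A=2048/793 B=2048/793 C=675328/208559] → run A
t=8: vr[A=2560/793 B=2048/793 C=675328/208559] → run B
t=9: vr[A=2560/793 C=675328/208559] → run A
t=10: vr[C=675328/208559] → run C
t=11: vr[C=1081344/208559] → run C
t=12: vr[C=1487360/208559] → run C
t=13: vr[C=1893376/208559] → run C
t=14: vr[C=2299392/208559] → run C
t=15: (idle)
t=16: (idle)
t=17: (idle)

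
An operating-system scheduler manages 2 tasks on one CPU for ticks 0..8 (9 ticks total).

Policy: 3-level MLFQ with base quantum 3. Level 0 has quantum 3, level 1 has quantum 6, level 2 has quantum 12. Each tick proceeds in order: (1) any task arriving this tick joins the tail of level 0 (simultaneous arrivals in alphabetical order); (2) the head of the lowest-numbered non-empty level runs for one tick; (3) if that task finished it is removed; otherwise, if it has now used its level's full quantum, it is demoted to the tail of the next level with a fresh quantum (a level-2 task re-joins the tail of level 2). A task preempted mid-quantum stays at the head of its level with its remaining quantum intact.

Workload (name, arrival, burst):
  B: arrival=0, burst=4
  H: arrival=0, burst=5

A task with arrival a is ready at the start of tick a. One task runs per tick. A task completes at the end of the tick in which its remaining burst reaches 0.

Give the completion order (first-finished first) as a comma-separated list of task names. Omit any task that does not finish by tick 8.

completion order = B, H

t=0: L0/L1/L2 = BH/-/- → run B
t=1: L0/L1/L2 = BH/-/- → run B
t=2: L0/L1/L2 = BH/-/- → run B
t=3: L0/L1/L2 = H/B/- → run H
t=4: L0/L1/L2 = H/B/- → run H
t=5: L0/L1/L2 = H/B/- → run H
t=6: L0/L1/L2 = -/BH/- → run B
t=7: L0/L1/L2 = -/H/- → run H
t=8: L0/L1/L2 = -/H/- → run H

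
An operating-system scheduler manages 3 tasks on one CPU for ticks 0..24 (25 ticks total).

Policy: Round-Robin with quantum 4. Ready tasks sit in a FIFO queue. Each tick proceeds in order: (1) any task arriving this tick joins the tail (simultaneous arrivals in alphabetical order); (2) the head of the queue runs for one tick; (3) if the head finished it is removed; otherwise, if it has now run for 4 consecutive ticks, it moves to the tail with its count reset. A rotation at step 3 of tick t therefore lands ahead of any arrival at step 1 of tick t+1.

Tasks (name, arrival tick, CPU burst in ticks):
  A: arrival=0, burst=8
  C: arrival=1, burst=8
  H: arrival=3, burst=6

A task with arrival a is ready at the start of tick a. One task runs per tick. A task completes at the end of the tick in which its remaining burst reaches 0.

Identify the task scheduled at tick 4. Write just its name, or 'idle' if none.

t=0: queue=[A] q_used=0 → run A
t=1: queue=[A,C] q_used=1 → run A
t=2: queue=[A,C] q_used=2 → run A
t=3: queue=[A,C,H] q_used=3 → run A
t=4: queue=[C,H,A] q_used=0 → run C
t=5: queue=[C,H,A] q_used=1 → run C
t=6: queue=[C,H,A] q_used=2 → run C
t=7: queue=[C,H,A] q_used=3 → run C
t=8: queue=[H,A,C] q_used=0 → run H
t=9: queue=[H,A,C] q_used=1 → run H
t=10: queue=[H,A,C] q_used=2 → run H
t=11: queue=[H,A,C] q_used=3 → run H
t=12: queue=[A,C,H] q_used=0 → run A
t=13: queue=[A,C,H] q_used=1 → run A
t=14: queue=[A,C,H] q_used=2 → run A
t=15: queue=[A,C,H] q_used=3 → run A
t=16: queue=[C,H] q_used=0 → run C
t=17: queue=[C,H] q_used=1 → run C
t=18: queue=[C,H] q_used=2 → run C
t=19: queue=[C,H] q_used=3 → run C
t=20: queue=[H] q_used=0 → run H
t=21: queue=[H] q_used=1 → run H
t=22: (idle)
t=23: (idle)
t=24: (idle)

running at tick 4 = C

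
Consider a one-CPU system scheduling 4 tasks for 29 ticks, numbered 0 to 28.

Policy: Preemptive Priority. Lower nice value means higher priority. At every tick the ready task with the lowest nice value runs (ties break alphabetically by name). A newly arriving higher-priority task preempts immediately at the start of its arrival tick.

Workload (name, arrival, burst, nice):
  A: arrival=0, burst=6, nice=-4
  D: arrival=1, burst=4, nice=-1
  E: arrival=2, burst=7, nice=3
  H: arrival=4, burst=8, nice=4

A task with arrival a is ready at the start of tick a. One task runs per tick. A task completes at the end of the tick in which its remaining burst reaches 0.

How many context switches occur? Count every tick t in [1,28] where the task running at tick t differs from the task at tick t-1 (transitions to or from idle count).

context switches = 4

t=0: ready={A} → run A
t=1: ready={A,D} → run A
t=2: ready={A,D,E} → run A
t=3: ready={A,D,E} → run A
t=4: ready={A,D,E,H} → run A
t=5: ready={A,D,E,H} → run A
t=6: ready={D,E,H} → run D
t=7: ready={D,E,H} → run D
t=8: ready={D,E,H} → run D
t=9: ready={D,E,H} → run D
t=10: ready={E,H} → run E
t=11: ready={E,H} → run E
t=12: ready={E,H} → run E
t=13: ready={E,H} → run E
t=14: ready={E,H} → run E
t=15: ready={E,H} → run E
t=16: ready={E,H} → run E
t=17: ready={H} → run H
t=18: ready={H} → run H
t=19: ready={H} → run H
t=20: ready={H} → run H
t=21: ready={H} → run H
t=22: ready={H} → run H
t=23: ready={H} → run H
t=24: ready={H} → run H
t=25: (idle)
t=26: (idle)
t=27: (idle)
t=28: (idle)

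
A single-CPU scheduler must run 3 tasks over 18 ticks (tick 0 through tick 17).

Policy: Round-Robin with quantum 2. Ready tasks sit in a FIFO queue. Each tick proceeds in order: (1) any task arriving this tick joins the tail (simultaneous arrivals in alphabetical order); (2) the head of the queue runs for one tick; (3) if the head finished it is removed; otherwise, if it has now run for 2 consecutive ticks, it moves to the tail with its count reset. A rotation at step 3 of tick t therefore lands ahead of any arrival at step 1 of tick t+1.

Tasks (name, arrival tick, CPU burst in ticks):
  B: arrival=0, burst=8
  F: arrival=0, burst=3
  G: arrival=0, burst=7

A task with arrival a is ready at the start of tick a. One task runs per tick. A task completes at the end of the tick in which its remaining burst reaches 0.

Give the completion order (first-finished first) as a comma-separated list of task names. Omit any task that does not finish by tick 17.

t=0: queue=[B,F,G] q_used=0 → run B
t=1: queue=[B,F,G] q_used=1 → run B
t=2: queue=[F,G,B] q_used=0 → run F
t=3: queue=[F,G,B] q_used=1 → run F
t=4: queue=[G,B,F] q_used=0 → run G
t=5: queue=[G,B,F] q_used=1 → run G
t=6: queue=[B,F,G] q_used=0 → run B
t=7: queue=[B,F,G] q_used=1 → run B
t=8: queue=[F,G,B] q_used=0 → run F
t=9: queue=[G,B] q_used=0 → run G
t=10: queue=[G,B] q_used=1 → run G
t=11: queue=[B,G] q_used=0 → run B
t=12: queue=[B,G] q_used=1 → run B
t=13: queue=[G,B] q_used=0 → run G
t=14: queue=[G,B] q_used=1 → run G
t=15: queue=[B,G] q_used=0 → run B
t=16: queue=[B,G] q_used=1 → run B
t=17: queue=[G] q_used=0 → run G

completion order = F, B, G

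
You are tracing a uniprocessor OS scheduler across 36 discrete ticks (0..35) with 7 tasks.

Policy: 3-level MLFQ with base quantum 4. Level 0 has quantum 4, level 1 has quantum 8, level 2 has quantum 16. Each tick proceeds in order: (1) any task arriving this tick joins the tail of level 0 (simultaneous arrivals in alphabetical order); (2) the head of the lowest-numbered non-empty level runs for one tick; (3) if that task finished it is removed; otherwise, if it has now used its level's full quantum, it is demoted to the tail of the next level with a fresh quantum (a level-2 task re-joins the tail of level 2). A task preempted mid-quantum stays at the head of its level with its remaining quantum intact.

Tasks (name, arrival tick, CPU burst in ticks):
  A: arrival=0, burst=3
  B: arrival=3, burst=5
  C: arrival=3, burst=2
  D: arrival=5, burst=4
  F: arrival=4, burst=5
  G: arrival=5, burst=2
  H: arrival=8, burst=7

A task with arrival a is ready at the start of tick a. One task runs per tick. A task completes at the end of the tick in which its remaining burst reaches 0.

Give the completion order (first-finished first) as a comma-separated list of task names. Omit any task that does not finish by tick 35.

t=0: L0/L1/L2 = A/-/- → run A
t=1: L0/L1/L2 = A/-/- → run A
t=2: L0/L1/L2 = A/-/- → run A
t=3: L0/L1/L2 = BC/-/- → run B
t=4: L0/L1/L2 = BCF/-/- → run B
t=5: L0/L1/L2 = BCFDG/-/- → run B
t=6: L0/L1/L2 = BCFDG/-/- → run B
t=7: L0/L1/L2 = CFDG/B/- → run C
t=8: L0/L1/L2 = CFDGH/B/- → run C
t=9: L0/L1/L2 = FDGH/B/- → run F
t=10: L0/L1/L2 = FDGH/B/- → run F
t=11: L0/L1/L2 = FDGH/B/- → run F
t=12: L0/L1/L2 = FDGH/B/- → run F
t=13: L0/L1/L2 = DGH/BF/- → run D
t=14: L0/L1/L2 = DGH/BF/- → run D
t=15: L0/L1/L2 = DGH/BF/- → run D
t=16: L0/L1/L2 = DGH/BF/- → run D
t=17: L0/L1/L2 = GH/BF/- → run G
t=18: L0/L1/L2 = GH/BF/- → run G
t=19: L0/L1/L2 = H/BF/- → run H
t=20: L0/L1/L2 = H/BF/- → run H
t=21: L0/L1/L2 = H/BF/- → run H
t=22: L0/L1/L2 = H/BF/- → run H
t=23: L0/L1/L2 = -/BFH/- → run B
t=24: L0/L1/L2 = -/FH/- → run F
t=25: L0/L1/L2 = -/H/- → run H
t=26: L0/L1/L2 = -/H/- → run H
t=27: L0/L1/L2 = -/H/- → run H
t=28: (idle)
t=29: (idle)
t=30: (idle)
t=31: (idle)
t=32: (idle)
t=33: (idle)
t=34: (idle)
t=35: (idle)

completion order = A, C, D, G, B, F, H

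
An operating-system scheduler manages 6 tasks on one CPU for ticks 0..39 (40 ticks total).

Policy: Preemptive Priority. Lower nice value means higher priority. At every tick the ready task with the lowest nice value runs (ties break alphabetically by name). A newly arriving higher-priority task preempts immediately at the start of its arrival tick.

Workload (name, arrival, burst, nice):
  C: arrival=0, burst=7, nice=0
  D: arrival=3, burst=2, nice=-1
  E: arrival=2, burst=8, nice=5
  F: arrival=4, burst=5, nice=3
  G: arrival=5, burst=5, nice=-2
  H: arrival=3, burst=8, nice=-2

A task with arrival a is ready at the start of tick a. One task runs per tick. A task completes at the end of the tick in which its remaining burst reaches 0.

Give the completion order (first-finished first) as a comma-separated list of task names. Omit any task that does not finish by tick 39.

t=0: ready={C} → run C
t=1: ready={C} → run C
t=2: ready={C,E} → run C
t=3: ready={C,D,E,H} → run H
t=4: ready={C,D,E,F,H} → run H
t=5: ready={C,D,E,F,G,H} → run G
t=6: ready={C,D,E,F,G,H} → run G
t=7: ready={C,D,E,F,G,H} → run G
t=8: ready={C,D,E,F,G,H} → run G
t=9: ready={C,D,E,F,G,H} → run G
t=10: ready={C,D,E,F,H} → run H
t=11: ready={C,D,E,F,H} → run H
t=12: ready={C,D,E,F,H} → run H
t=13: ready={C,D,E,F,H} → run H
t=14: ready={C,D,E,F,H} → run H
t=15: ready={C,D,E,F,H} → run H
t=16: ready={C,D,E,F} → run D
t=17: ready={C,D,E,F} → run D
t=18: ready={C,E,F} → run C
t=19: ready={C,E,F} → run C
t=20: ready={C,E,F} → run C
t=21: ready={C,E,F} → run C
t=22: ready={E,F} → run F
t=23: ready={E,F} → run F
t=24: ready={E,F} → run F
t=25: ready={E,F} → run F
t=26: ready={E,F} → run F
t=27: ready={E} → run E
t=28: ready={E} → run E
t=29: ready={E} → run E
t=30: ready={E} → run E
t=31: ready={E} → run E
t=32: ready={E} → run E
t=33: ready={E} → run E
t=34: ready={E} → run E
t=35: (idle)
t=36: (idle)
t=37: (idle)
t=38: (idle)
t=39: (idle)

completion order = G, H, D, C, F, E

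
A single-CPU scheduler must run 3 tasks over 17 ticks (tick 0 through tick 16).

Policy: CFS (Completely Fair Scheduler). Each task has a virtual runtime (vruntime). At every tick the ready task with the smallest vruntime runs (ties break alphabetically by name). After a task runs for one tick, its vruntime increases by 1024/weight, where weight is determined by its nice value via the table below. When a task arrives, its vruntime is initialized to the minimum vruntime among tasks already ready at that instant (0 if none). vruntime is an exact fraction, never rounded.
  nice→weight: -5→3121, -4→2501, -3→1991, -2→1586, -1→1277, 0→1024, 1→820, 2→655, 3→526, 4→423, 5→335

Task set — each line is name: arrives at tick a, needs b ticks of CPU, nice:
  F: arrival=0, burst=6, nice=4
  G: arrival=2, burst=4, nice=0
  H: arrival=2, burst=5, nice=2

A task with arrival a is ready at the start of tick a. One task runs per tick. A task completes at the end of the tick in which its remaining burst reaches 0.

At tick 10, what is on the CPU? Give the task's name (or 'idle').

t=0: vr[F=0] → run F
t=1: vr[F=1024/423] → run F
t=2: vr[F=2048/423 G=2048/423 H=2048/423] → run F
t=3: vr[F=1024/141 G=2048/423 H=2048/423] → run G
t=4: vr[F=1024/141 G=2471/423 H=2048/423] → run H
t=5: vr[F=1024/141 G=2471/423 H=1774592/277065] → run G
t=6: vr[F=1024/141 G=2894/423 H=1774592/277065] → run H
t=7: vr[F=1024/141 G=2894/423 H=2207744/277065] → run G
t=8: vr[F=1024/141 G=3317/423 H=2207744/277065] → run F
t=9: vr[F=4096/423 G=3317/423 H=2207744/277065] → run G
t=10: vr[F=4096/423 H=2207744/277065] → run H
t=11: vr[F=4096/423 H=2640896/277065] → run H
t=12: vr[F=4096/423 H=3074048/277065] → run F
t=13: vr[F=5120/423 H=3074048/277065] → run H
t=14: vr[F=5120/423] → run F
t=15: (idle)
t=16: (idle)

running at tick 10 = H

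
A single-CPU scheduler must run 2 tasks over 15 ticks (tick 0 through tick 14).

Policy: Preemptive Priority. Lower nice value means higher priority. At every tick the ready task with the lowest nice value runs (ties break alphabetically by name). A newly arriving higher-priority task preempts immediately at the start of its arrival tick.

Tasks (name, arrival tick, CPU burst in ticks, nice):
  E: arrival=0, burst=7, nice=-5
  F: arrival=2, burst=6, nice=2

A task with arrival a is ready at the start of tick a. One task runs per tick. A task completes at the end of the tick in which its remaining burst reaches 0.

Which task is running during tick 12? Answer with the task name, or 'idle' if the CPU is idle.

running at tick 12 = F

t=0: ready={E} → run E
t=1: ready={E} → run E
t=2: ready={E,F} → run E
t=3: ready={E,F} → run E
t=4: ready={E,F} → run E
t=5: ready={E,F} → run E
t=6: ready={E,F} → run E
t=7: ready={F} → run F
t=8: ready={F} → run F
t=9: ready={F} → run F
t=10: ready={F} → run F
t=11: ready={F} → run F
t=12: ready={F} → run F
t=13: (idle)
t=14: (idle)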